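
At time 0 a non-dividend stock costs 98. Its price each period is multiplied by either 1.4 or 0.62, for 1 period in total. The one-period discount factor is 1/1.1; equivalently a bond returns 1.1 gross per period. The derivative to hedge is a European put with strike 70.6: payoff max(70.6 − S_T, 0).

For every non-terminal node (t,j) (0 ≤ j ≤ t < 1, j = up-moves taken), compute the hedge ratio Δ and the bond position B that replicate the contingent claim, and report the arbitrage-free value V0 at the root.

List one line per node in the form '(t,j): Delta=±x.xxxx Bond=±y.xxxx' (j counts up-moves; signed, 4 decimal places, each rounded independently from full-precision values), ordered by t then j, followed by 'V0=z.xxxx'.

(0,0): Delta=-0.1287 Bond=16.0559
V0=3.4406

Since d<R<u, set p* = (R−d)/(u−d) = 0.6154; price each node as the discounted p*-expectation of its children.
At expiry t=1: V(1,0)=9.8400, V(1,1)=0.0000
(0,0): S=98.0000. Δ = (V_up−V_dn)/(S_up−S_dn) = (0.0000−9.8400)/(137.2000−60.7600) = -0.1287. V = [p*·0.0000 + (1−p*)·9.8400]/1.1 = 3.4406. B = V − Δ·S = 16.0559.
Each (Δ,B) replicates both successor values, so the strategy is self-financing and V0 is arbitrage-free.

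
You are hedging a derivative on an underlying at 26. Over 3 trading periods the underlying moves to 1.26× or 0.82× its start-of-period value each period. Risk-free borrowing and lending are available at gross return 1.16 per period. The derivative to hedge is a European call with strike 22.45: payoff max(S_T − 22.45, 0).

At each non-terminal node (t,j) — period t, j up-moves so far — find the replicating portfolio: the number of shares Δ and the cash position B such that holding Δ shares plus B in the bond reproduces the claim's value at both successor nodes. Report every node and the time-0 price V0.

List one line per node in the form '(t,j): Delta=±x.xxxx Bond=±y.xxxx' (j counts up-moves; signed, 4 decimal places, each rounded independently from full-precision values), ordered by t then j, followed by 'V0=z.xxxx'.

Since d<R<u, set p* = (R−d)/(u−d) = 0.7727; price each node as the discounted p*-expectation of its children.
Payoff layer (t=3): V(3,0)=0.0000, V(3,1)=0.0000, V(3,2)=11.3976, V(3,3)=29.5598
Node (2,0) S=17.4824: V=(p*·0.0000+(1−p*)·0.0000)/1.16=0.0000; Δ=(0.0000−0.0000)/(22.0278−14.3356)=0.0000; B=V−Δ·S=0.0000
Node (2,1) S=26.8632: V=(p*·11.3976+(1−p*)·0.0000)/1.16=7.5925; Δ=(11.3976−0.0000)/(33.8476−22.0278)=0.9643; B=V−Δ·S=-18.3112
Node (2,2) S=41.2776: V=(p*·29.5598+(1−p*)·11.3976)/1.16=21.9242; Δ=(29.5598−11.3976)/(52.0098−33.8476)=1.0000; B=V−Δ·S=-19.3534
Node (1,0) S=21.3200: V=(p*·7.5925+(1−p*)·0.0000)/1.16=5.0577; Δ=(7.5925−0.0000)/(26.8632−17.4824)=0.8094; B=V−Δ·S=-12.1979
Node (1,1) S=32.7600: V=(p*·21.9242+(1−p*)·7.5925)/1.16=16.0922; Δ=(21.9242−7.5925)/(41.2776−26.8632)=0.9943; B=V−Δ·S=-16.4798
Node (0,0) S=26.0000: V=(p*·16.0922+(1−p*)·5.0577)/1.16=11.7106; Δ=(16.0922−5.0577)/(32.7600−21.3200)=0.9646; B=V−Δ·S=-13.3678
Each (Δ,B) replicates both successor values, so the strategy is self-financing and V0 is arbitrage-free.

(0,0): Delta=0.9646 Bond=-13.3678
(1,0): Delta=0.8094 Bond=-12.1979
(1,1): Delta=0.9943 Bond=-16.4798
(2,0): Delta=0.0000 Bond=0.0000
(2,1): Delta=0.9643 Bond=-18.3112
(2,2): Delta=1.0000 Bond=-19.3534
V0=11.7106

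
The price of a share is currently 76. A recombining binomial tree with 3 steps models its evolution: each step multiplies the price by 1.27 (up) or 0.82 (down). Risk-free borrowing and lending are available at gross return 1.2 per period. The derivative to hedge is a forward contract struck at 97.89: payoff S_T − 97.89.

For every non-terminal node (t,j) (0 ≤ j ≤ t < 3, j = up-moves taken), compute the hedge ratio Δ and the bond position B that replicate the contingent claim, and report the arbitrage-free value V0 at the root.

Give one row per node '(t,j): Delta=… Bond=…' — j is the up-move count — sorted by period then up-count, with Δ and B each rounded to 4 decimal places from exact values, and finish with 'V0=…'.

(0,0): Delta=1.0000 Bond=-56.6493
(1,0): Delta=1.0000 Bond=-67.9792
(1,1): Delta=1.0000 Bond=-67.9792
(2,0): Delta=1.0000 Bond=-81.5750
(2,1): Delta=1.0000 Bond=-81.5750
(2,2): Delta=1.0000 Bond=-81.5750
V0=19.3507

Since d<R<u, set p* = (R−d)/(u−d) = 0.8444; price each node as the discounted p*-expectation of its children.
Terminal payoffs: V(3,0)=-55.9860, V(3,1)=-32.9900, V(3,2)=2.6259, V(3,3)=57.7871
Node (2,0) S=51.1024: V=(p*·-32.9900+(1−p*)·-55.9860)/1.2=-30.4726; Δ=(-32.9900−-55.9860)/(64.9000−41.9040)=1.0000; B=V−Δ·S=-81.5750
Node (2,1) S=79.1464: V=(p*·2.6259+(1−p*)·-32.9900)/1.2=-2.4286; Δ=(2.6259−-32.9900)/(100.5159−64.9000)=1.0000; B=V−Δ·S=-81.5750
Node (2,2) S=122.5804: V=(p*·57.7871+(1−p*)·2.6259)/1.2=41.0054; Δ=(57.7871−2.6259)/(155.6771−100.5159)=1.0000; B=V−Δ·S=-81.5750
Node (1,0) S=62.3200: V=(p*·-2.4286+(1−p*)·-30.4726)/1.2=-5.6592; Δ=(-2.4286−-30.4726)/(79.1464−51.1024)=1.0000; B=V−Δ·S=-67.9792
Node (1,1) S=96.5200: V=(p*·41.0054+(1−p*)·-2.4286)/1.2=28.5408; Δ=(41.0054−-2.4286)/(122.5804−79.1464)=1.0000; B=V−Δ·S=-67.9792
Node (0,0) S=76.0000: V=(p*·28.5408+(1−p*)·-5.6592)/1.2=19.3507; Δ=(28.5408−-5.6592)/(96.5200−62.3200)=1.0000; B=V−Δ·S=-56.6493
Self-financing check: at every node Δ·S+B equals the discounted successor values.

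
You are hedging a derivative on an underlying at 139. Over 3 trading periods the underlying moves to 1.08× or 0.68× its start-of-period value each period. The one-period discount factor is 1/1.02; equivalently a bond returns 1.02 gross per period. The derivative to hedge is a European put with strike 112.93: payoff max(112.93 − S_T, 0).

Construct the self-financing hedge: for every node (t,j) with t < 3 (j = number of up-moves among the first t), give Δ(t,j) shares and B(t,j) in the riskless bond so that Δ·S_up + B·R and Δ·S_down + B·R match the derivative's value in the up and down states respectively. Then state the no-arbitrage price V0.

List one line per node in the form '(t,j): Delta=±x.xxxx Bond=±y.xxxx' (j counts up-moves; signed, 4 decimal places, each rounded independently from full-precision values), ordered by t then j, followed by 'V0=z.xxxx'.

The replicating-portfolio and risk-neutral prices coincide; use p* = (1.02−0.68)/(1.08−0.68) = 0.8500 for the latter.
Terminal values V(3,·): V(3,0)=69.2240, V(3,1)=43.5145, V(3,2)=2.6819, V(3,3)=0.0000
  t=2,j=0: stock 64.2736 → up 69.4155 (V=43.5145), down 43.7060 (V=69.2240). Price 46.4421; hedge Δ=-1.0000, bond B=110.7157.
  t=2,j=1: stock 102.0816 → up 110.2481 (V=2.6819), down 69.4155 (V=43.5145). Price 8.6341; hedge Δ=-1.0000, bond B=110.7157.
  t=2,j=2: stock 162.1296 → up 175.1000 (V=0.0000), down 110.2481 (V=2.6819). Price 0.3944; hedge Δ=-0.0414, bond B=7.0991.
  t=1,j=0: stock 94.5200 → up 102.0816 (V=8.6341), down 64.2736 (V=46.4421). Price 14.0248; hedge Δ=-1.0000, bond B=108.5448.
  t=1,j=1: stock 150.1200 → up 162.1296 (V=0.3944), down 102.0816 (V=8.6341). Price 1.5984; hedge Δ=-0.1372, bond B=22.1976.
  t=0,j=0: stock 139.0000 → up 150.1200 (V=1.5984), down 94.5200 (V=14.0248). Price 3.3945; hedge Δ=-0.2235, bond B=34.4605.
The time-0 hedge costs 3.3945, which is the no-arbitrage price.

(0,0): Delta=-0.2235 Bond=34.4605
(1,0): Delta=-1.0000 Bond=108.5448
(1,1): Delta=-0.1372 Bond=22.1976
(2,0): Delta=-1.0000 Bond=110.7157
(2,1): Delta=-1.0000 Bond=110.7157
(2,2): Delta=-0.0414 Bond=7.0991
V0=3.3945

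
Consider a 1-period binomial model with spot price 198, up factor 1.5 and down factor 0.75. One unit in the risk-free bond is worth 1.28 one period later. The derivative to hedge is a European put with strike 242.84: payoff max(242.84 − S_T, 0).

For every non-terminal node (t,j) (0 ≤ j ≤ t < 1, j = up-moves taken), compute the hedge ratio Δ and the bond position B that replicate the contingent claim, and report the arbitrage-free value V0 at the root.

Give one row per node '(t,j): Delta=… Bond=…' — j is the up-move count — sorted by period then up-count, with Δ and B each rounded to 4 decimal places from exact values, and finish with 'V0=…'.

(0,0): Delta=-0.6353 Bond=147.4062
V0=21.6196

No-arbitrage ⇒ martingale measure with p* = (R−d)/(u−d) = 0.7067.
Terminal payoffs: V(1,0)=94.3400, V(1,1)=0.0000
Node (0,0) S=198.0000: V=(p*·0.0000+(1−p*)·94.3400)/1.28=21.6196; Δ=(0.0000−94.3400)/(297.0000−148.5000)=-0.6353; B=V−Δ·S=147.4062
Check: Δ(0,0)·S0 + B(0,0) = 21.6196 = V0.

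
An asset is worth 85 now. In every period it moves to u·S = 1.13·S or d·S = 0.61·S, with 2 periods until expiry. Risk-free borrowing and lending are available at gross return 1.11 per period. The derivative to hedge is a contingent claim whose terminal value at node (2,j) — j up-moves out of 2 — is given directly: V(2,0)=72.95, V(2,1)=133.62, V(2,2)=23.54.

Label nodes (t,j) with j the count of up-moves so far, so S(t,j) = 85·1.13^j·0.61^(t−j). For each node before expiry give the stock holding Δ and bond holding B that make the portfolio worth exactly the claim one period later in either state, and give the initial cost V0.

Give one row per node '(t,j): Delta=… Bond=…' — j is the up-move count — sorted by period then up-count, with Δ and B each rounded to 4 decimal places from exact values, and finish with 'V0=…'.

(0,0): Delta=-2.1098 Bond=205.1091
(1,0): Delta=2.2502 Bond=1.6031
(1,1): Delta=-2.2040 Bond=236.7138
V0=25.7732

Risk-neutral probability p* = (R−d)/(u−d) = (1.11−0.61)/(1.13−0.61) = 0.9615.
Terminal payoffs: V(2,0)=72.9500, V(2,1)=133.6200, V(2,2)=23.5400
(1,0): S=51.8500. Δ = (V_up−V_dn)/(S_up−S_dn) = (133.6200−72.9500)/(58.5905−31.6285) = 2.2502. V = [p*·133.6200 + (1−p*)·72.9500]/1.11 = 118.2762. B = V − Δ·S = 1.6031.
(1,1): S=96.0500. Δ = (V_up−V_dn)/(S_up−S_dn) = (23.5400−133.6200)/(108.5365−58.5905) = -2.2040. V = [p*·23.5400 + (1−p*)·133.6200]/1.11 = 25.0215. B = V − Δ·S = 236.7138.
(0,0): S=85.0000. Δ = (V_up−V_dn)/(S_up−S_dn) = (25.0215−118.2762)/(96.0500−51.8500) = -2.1098. V = [p*·25.0215 + (1−p*)·118.2762]/1.11 = 25.7732. B = V − Δ·S = 205.1091.
The time-0 hedge costs 25.7732, which is the no-arbitrage price.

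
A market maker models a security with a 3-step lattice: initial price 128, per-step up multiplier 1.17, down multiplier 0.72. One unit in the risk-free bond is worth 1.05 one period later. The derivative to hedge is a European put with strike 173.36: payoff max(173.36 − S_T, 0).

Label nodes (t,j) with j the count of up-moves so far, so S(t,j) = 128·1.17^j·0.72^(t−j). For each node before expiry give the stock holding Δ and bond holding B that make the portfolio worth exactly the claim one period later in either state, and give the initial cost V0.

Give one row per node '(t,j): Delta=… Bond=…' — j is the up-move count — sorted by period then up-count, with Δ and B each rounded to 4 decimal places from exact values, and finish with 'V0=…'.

Under the risk-neutral measure, an up-move has probability p* = (R−d)/(u−d) = 0.7333 and values discount at R = 1.05.
Payoff layer (t=3): V(3,0)=125.5843, V(3,1)=95.7244, V(3,2)=47.2022, V(3,3)=0.0000
(2,0): S=66.3552. Δ = (V_up−V_dn)/(S_up−S_dn) = (95.7244−125.5843)/(77.6356−47.7757) = -1.0000. V = [p*·95.7244 + (1−p*)·125.5843]/1.05 = 98.7496. B = V − Δ·S = 165.1048.
(2,1): S=107.8272. Δ = (V_up−V_dn)/(S_up−S_dn) = (47.2022−95.7244)/(126.1578−77.6356) = -1.0000. V = [p*·47.2022 + (1−p*)·95.7244]/1.05 = 57.2776. B = V − Δ·S = 165.1048.
(2,2): S=175.2192. Δ = (V_up−V_dn)/(S_up−S_dn) = (0.0000−47.2022)/(205.0065−126.1578) = -0.5986. V = [p*·0.0000 + (1−p*)·47.2022]/1.05 = 11.9879. B = V − Δ·S = 116.8816.
(1,0): S=92.1600. Δ = (V_up−V_dn)/(S_up−S_dn) = (57.2776−98.7496)/(107.8272−66.3552) = -1.0000. V = [p*·57.2776 + (1−p*)·98.7496]/1.05 = 65.0826. B = V − Δ·S = 157.2426.
(1,1): S=149.7600. Δ = (V_up−V_dn)/(S_up−S_dn) = (11.9879−57.2776)/(175.2192−107.8272) = -0.6720. V = [p*·11.9879 + (1−p*)·57.2776]/1.05 = 22.9192. B = V − Δ·S = 123.5629.
(0,0): S=128.0000. Δ = (V_up−V_dn)/(S_up−S_dn) = (22.9192−65.0826)/(149.7600−92.1600) = -0.7320. V = [p*·22.9192 + (1−p*)·65.0826]/1.05 = 32.5359. B = V − Δ·S = 126.2326.
The time-0 hedge costs 32.5359, which is the no-arbitrage price.

(0,0): Delta=-0.7320 Bond=126.2326
(1,0): Delta=-1.0000 Bond=157.2426
(1,1): Delta=-0.6720 Bond=123.5629
(2,0): Delta=-1.0000 Bond=165.1048
(2,1): Delta=-1.0000 Bond=165.1048
(2,2): Delta=-0.5986 Bond=116.8816
V0=32.5359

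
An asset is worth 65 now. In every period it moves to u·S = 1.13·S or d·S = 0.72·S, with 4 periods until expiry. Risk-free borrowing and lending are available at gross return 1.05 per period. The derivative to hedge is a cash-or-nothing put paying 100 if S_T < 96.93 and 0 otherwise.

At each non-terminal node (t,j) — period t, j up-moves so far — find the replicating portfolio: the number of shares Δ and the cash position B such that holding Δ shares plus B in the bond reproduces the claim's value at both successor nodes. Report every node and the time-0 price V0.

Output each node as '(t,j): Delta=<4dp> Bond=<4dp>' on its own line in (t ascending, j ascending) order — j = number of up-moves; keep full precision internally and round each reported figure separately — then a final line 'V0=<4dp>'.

(0,0): Delta=-1.6901 Bond=157.6026
(1,0): Delta=0.0000 Bond=86.3838
(1,1): Delta=-1.9512 Bond=184.6583
(2,0): Delta=0.0000 Bond=90.7029
(2,1): Delta=0.0000 Bond=90.7029
(2,2): Delta=-2.2526 Bond=218.9065
(3,0): Delta=0.0000 Bond=95.2381
(3,1): Delta=0.0000 Bond=95.2381
(3,2): Delta=0.0000 Bond=95.2381
(3,3): Delta=-2.6006 Bond=262.4855
V0=47.7429

Risk-neutral probability p* = (R−d)/(u−d) = (1.05−0.72)/(1.13−0.72) = 0.8049.
Terminal values V(4,·): V(4,0)=100.0000, V(4,1)=100.0000, V(4,2)=100.0000, V(4,3)=100.0000, V(4,4)=0.0000
Node (3,0) S=24.2611: V=(p*·100.0000+(1−p*)·100.0000)/1.05=95.2381; Δ=(100.0000−100.0000)/(27.4151−17.4680)=0.0000; B=V−Δ·S=95.2381
Node (3,1) S=38.0765: V=(p*·100.0000+(1−p*)·100.0000)/1.05=95.2381; Δ=(100.0000−100.0000)/(43.0264−27.4151)=0.0000; B=V−Δ·S=95.2381
Node (3,2) S=59.7589: V=(p*·100.0000+(1−p*)·100.0000)/1.05=95.2381; Δ=(100.0000−100.0000)/(67.5276−43.0264)=0.0000; B=V−Δ·S=95.2381
Node (3,3) S=93.7883: V=(p*·0.0000+(1−p*)·100.0000)/1.05=18.5830; Δ=(0.0000−100.0000)/(105.9808−67.5276)=-2.6006; B=V−Δ·S=262.4855
Node (2,0) S=33.6960: V=(p*·95.2381+(1−p*)·95.2381)/1.05=90.7029; Δ=(95.2381−95.2381)/(38.0765−24.2611)=0.0000; B=V−Δ·S=90.7029
Node (2,1) S=52.8840: V=(p*·95.2381+(1−p*)·95.2381)/1.05=90.7029; Δ=(95.2381−95.2381)/(59.7589−38.0765)=0.0000; B=V−Δ·S=90.7029
Node (2,2) S=82.9985: V=(p*·18.5830+(1−p*)·95.2381)/1.05=31.9430; Δ=(18.5830−95.2381)/(93.7883−59.7589)=-2.2526; B=V−Δ·S=218.9065
Node (1,0) S=46.8000: V=(p*·90.7029+(1−p*)·90.7029)/1.05=86.3838; Δ=(90.7029−90.7029)/(52.8840−33.6960)=0.0000; B=V−Δ·S=86.3838
Node (1,1) S=73.4500: V=(p*·31.9430+(1−p*)·90.7029)/1.05=41.3413; Δ=(31.9430−90.7029)/(82.9985−52.8840)=-1.9512; B=V−Δ·S=184.6583
Node (0,0) S=65.0000: V=(p*·41.3413+(1−p*)·86.3838)/1.05=47.7429; Δ=(41.3413−86.3838)/(73.4500−46.8000)=-1.6901; B=V−Δ·S=157.6026
The time-0 hedge costs 47.7429, which is the no-arbitrage price.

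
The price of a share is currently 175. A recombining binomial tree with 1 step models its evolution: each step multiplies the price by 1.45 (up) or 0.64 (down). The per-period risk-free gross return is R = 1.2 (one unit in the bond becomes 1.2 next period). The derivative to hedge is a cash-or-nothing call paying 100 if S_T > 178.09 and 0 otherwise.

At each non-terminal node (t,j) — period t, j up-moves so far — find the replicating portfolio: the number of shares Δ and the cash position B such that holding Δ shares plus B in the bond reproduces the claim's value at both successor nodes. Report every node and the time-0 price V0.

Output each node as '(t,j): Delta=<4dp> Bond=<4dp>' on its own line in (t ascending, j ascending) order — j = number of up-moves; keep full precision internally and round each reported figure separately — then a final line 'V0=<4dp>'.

(0,0): Delta=0.7055 Bond=-65.8436
V0=57.6132

Risk-neutral probability p* = (R−d)/(u−d) = (1.2−0.64)/(1.45−0.64) = 0.6914.
Terminal payoffs: V(1,0)=0.0000, V(1,1)=100.0000
  t=0,j=0: stock 175.0000 → up 253.7500 (V=100.0000), down 112.0000 (V=0.0000). Price 57.6132; hedge Δ=0.7055, bond B=-65.8436.
Check: Δ(0,0)·S0 + B(0,0) = 57.6132 = V0.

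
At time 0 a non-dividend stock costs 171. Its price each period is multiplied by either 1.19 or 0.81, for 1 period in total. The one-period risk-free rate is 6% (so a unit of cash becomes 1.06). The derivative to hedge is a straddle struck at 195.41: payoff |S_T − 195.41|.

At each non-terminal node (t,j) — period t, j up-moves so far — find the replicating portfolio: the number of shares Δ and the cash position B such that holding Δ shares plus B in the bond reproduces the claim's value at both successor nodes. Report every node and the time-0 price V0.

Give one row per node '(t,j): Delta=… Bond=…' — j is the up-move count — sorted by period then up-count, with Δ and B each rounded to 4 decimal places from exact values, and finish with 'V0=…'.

The replicating-portfolio and risk-neutral prices coincide; use p* = (1.06−0.81)/(1.19−0.81) = 0.6579 for the latter.
Payoff layer (t=1): V(1,0)=56.9000, V(1,1)=8.0800
Node (0,0) S=171.0000: V=(p*·8.0800+(1−p*)·56.9000)/1.06=23.3788; Δ=(8.0800−56.9000)/(203.4900−138.5100)=-0.7513; B=V−Δ·S=151.8525
Self-financing check: at every node Δ·S+B equals the discounted successor values.

(0,0): Delta=-0.7513 Bond=151.8525
V0=23.3788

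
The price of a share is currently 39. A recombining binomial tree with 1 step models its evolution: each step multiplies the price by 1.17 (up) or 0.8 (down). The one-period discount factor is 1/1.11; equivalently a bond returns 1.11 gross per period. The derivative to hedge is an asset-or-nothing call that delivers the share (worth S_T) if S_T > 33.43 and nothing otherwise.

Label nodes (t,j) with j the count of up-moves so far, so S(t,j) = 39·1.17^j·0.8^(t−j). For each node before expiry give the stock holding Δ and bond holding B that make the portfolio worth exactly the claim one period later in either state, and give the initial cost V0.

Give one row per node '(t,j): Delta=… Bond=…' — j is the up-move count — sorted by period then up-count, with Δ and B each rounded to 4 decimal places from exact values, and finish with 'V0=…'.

(0,0): Delta=3.1622 Bond=-88.8824
V0=34.4419

Under the risk-neutral measure, an up-move has probability p* = (R−d)/(u−d) = 0.8378 and values discount at R = 1.11.
Payoff layer (t=1): V(1,0)=0.0000, V(1,1)=45.6300
  t=0,j=0: stock 39.0000 → up 45.6300 (V=45.6300), down 31.2000 (V=0.0000). Price 34.4419; hedge Δ=3.1622, bond B=-88.8824.
Self-financing check: at every node Δ·S+B equals the discounted successor values.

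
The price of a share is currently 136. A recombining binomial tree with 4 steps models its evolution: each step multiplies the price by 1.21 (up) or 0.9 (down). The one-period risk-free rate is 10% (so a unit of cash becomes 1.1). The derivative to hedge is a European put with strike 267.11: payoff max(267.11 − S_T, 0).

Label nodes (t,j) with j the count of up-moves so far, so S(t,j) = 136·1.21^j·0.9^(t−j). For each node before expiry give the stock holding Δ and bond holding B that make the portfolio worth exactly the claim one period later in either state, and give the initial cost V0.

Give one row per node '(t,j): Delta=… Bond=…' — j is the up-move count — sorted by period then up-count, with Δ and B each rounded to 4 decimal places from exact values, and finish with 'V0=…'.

(0,0): Delta=-0.8831 Bond=169.4372
(1,0): Delta=-1.0000 Bond=200.6837
(1,1): Delta=-0.8353 Bond=178.5145
(2,0): Delta=-1.0000 Bond=220.7521
(2,1): Delta=-1.0000 Bond=220.7521
(2,2): Delta=-0.7680 Bond=182.9535
(3,0): Delta=-1.0000 Bond=242.8273
(3,1): Delta=-1.0000 Bond=242.8273
(3,2): Delta=-1.0000 Bond=242.8273
(3,3): Delta=-0.6731 Bond=178.3807
V0=49.3292

No-arbitrage ⇒ martingale measure with p* = (R−d)/(u−d) = 0.6452.
Terminal values V(4,·): V(4,0)=177.8804, V(4,1)=147.1458, V(4,2)=105.8247, V(4,3)=50.2709, V(4,4)=0.0000
Node (3,0) S=99.1440: V=(p*·147.1458+(1−p*)·177.8804)/1.1=143.6833; Δ=(147.1458−177.8804)/(119.9642−89.2296)=-1.0000; B=V−Δ·S=242.8273
Node (3,1) S=133.2936: V=(p*·105.8247+(1−p*)·147.1458)/1.1=109.5337; Δ=(105.8247−147.1458)/(161.2853−119.9642)=-1.0000; B=V−Δ·S=242.8273
Node (3,2) S=179.2058: V=(p*·50.2709+(1−p*)·105.8247)/1.1=63.6214; Δ=(50.2709−105.8247)/(216.8391−161.2853)=-1.0000; B=V−Δ·S=242.8273
Node (3,3) S=240.9323: V=(p*·0.0000+(1−p*)·50.2709)/1.1=16.2164; Δ=(0.0000−50.2709)/(291.5281−216.8391)=-0.6731; B=V−Δ·S=178.3807
Node (2,0) S=110.1600: V=(p*·109.5337+(1−p*)·143.6833)/1.1=110.5921; Δ=(109.5337−143.6833)/(133.2936−99.1440)=-1.0000; B=V−Δ·S=220.7521
Node (2,1) S=148.1040: V=(p*·63.6214+(1−p*)·109.5337)/1.1=72.6481; Δ=(63.6214−109.5337)/(179.2058−133.2936)=-1.0000; B=V−Δ·S=220.7521
Node (2,2) S=199.1176: V=(p*·16.2164+(1−p*)·63.6214)/1.1=30.0341; Δ=(16.2164−63.6214)/(240.9323−179.2058)=-0.7680; B=V−Δ·S=182.9535
Node (1,0) S=122.4000: V=(p*·72.6481+(1−p*)·110.5921)/1.1=78.2837; Δ=(72.6481−110.5921)/(148.1040−110.1600)=-1.0000; B=V−Δ·S=200.6837
Node (1,1) S=164.5600: V=(p*·30.0341+(1−p*)·72.6481)/1.1=41.0502; Δ=(30.0341−72.6481)/(199.1176−148.1040)=-0.8353; B=V−Δ·S=178.5145
Node (0,0) S=136.0000: V=(p*·41.0502+(1−p*)·78.2837)/1.1=49.3292; Δ=(41.0502−78.2837)/(164.5600−122.4000)=-0.8831; B=V−Δ·S=169.4372
Each (Δ,B) replicates both successor values, so the strategy is self-financing and V0 is arbitrage-free.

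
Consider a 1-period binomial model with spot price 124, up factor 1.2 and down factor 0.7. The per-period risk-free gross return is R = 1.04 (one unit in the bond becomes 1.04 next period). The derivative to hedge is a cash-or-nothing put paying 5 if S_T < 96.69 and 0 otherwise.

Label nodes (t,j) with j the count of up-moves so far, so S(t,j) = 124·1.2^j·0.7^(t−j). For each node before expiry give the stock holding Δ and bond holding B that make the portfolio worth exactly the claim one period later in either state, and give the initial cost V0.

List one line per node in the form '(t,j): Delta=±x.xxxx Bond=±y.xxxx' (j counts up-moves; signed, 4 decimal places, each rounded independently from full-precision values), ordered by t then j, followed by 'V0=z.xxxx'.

Risk-neutral probability p* = (R−d)/(u−d) = (1.04−0.7)/(1.2−0.7) = 0.6800.
At expiry t=1: V(1,0)=5.0000, V(1,1)=0.0000
(0,0): S=124.0000. Δ = (V_up−V_dn)/(S_up−S_dn) = (0.0000−5.0000)/(148.8000−86.8000) = -0.0806. V = [p*·0.0000 + (1−p*)·5.0000]/1.04 = 1.5385. B = V − Δ·S = 11.5385.
The time-0 hedge costs 1.5385, which is the no-arbitrage price.

(0,0): Delta=-0.0806 Bond=11.5385
V0=1.5385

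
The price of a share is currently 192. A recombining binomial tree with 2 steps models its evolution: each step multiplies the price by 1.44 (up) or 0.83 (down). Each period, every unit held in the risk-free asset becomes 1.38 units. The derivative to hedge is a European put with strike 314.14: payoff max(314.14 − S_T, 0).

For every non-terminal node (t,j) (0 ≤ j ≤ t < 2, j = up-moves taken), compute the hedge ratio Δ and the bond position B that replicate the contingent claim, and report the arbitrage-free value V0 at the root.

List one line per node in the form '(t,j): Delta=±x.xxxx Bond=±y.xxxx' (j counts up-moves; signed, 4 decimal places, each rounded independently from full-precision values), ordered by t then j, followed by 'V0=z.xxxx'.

Risk-neutral probability p* = (R−d)/(u−d) = (1.38−0.83)/(1.44−0.83) = 0.9016.
At expiry t=2: V(2,0)=181.8712, V(2,1)=84.6616, V(2,2)=0.0000
Node (1,0) S=159.3600: V=(p*·84.6616+(1−p*)·181.8712)/1.38=68.2777; Δ=(84.6616−181.8712)/(229.4784−132.2688)=-1.0000; B=V−Δ·S=227.6377
Node (1,1) S=276.4800: V=(p*·0.0000+(1−p*)·84.6616)/1.38=6.0343; Δ=(0.0000−84.6616)/(398.1312−229.4784)=-0.5020; B=V−Δ·S=144.8238
Node (0,0) S=192.0000: V=(p*·6.0343+(1−p*)·68.2777)/1.38=8.8091; Δ=(6.0343−68.2777)/(276.4800−159.3600)=-0.5314; B=V−Δ·S=110.8474
Check: Δ(0,0)·S0 + B(0,0) = 8.8091 = V0.

(0,0): Delta=-0.5314 Bond=110.8474
(1,0): Delta=-1.0000 Bond=227.6377
(1,1): Delta=-0.5020 Bond=144.8238
V0=8.8091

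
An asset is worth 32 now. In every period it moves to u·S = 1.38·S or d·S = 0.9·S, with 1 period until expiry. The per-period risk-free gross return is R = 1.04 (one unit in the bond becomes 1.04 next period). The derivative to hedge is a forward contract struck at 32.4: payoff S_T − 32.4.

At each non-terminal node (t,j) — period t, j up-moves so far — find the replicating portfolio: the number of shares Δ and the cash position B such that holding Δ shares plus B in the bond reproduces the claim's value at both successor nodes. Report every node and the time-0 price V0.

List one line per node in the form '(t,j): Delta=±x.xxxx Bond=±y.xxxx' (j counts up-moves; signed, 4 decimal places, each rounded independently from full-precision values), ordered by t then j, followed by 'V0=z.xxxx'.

The replicating-portfolio and risk-neutral prices coincide; use p* = (1.04−0.9)/(1.38−0.9) = 0.2917 for the latter.
Payoff layer (t=1): V(1,0)=-3.6000, V(1,1)=11.7600
  t=0,j=0: stock 32.0000 → up 44.1600 (V=11.7600), down 28.8000 (V=-3.6000). Price 0.8462; hedge Δ=1.0000, bond B=-31.1538.
Root portfolio cost Δ·32+B reproduces V0=0.8462.

(0,0): Delta=1.0000 Bond=-31.1538
V0=0.8462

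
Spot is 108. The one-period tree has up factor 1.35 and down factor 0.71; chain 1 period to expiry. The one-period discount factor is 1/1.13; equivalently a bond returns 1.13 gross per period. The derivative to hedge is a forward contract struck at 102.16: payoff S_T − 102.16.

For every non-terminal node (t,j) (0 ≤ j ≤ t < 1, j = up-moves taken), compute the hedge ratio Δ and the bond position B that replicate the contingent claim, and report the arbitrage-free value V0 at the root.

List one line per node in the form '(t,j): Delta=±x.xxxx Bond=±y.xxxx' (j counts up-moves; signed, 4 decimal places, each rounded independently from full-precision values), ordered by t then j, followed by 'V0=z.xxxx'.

The replicating-portfolio and risk-neutral prices coincide; use p* = (1.13−0.71)/(1.35−0.71) = 0.6562 for the latter.
At expiry t=1: V(1,0)=-25.4800, V(1,1)=43.6400
(0,0): S=108.0000. Δ = (V_up−V_dn)/(S_up−S_dn) = (43.6400−-25.4800)/(145.8000−76.6800) = 1.0000. V = [p*·43.6400 + (1−p*)·-25.4800]/1.13 = 17.5929. B = V − Δ·S = -90.4071.
Self-financing check: at every node Δ·S+B equals the discounted successor values.

(0,0): Delta=1.0000 Bond=-90.4071
V0=17.5929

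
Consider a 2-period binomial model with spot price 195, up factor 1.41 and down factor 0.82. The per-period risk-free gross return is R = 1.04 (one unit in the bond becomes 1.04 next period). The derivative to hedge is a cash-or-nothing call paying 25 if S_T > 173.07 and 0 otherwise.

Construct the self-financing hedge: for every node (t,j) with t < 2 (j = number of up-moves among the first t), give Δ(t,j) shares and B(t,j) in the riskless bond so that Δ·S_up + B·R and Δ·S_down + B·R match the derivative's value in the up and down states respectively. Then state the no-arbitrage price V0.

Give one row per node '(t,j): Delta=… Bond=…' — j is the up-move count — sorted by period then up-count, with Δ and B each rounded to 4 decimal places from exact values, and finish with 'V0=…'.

(0,0): Delta=0.1310 Bond=-11.5271
(1,0): Delta=0.2650 Bond=-33.4094
(1,1): Delta=0.0000 Bond=24.0385
V0=14.0237

Risk-neutral probability p* = (R−d)/(u−d) = (1.04−0.82)/(1.41−0.82) = 0.3729.
At expiry t=2: V(2,0)=0.0000, V(2,1)=25.0000, V(2,2)=25.0000
Node (1,0) S=159.9000: V=(p*·25.0000+(1−p*)·0.0000)/1.04=8.9635; Δ=(25.0000−0.0000)/(225.4590−131.1180)=0.2650; B=V−Δ·S=-33.4094
Node (1,1) S=274.9500: V=(p*·25.0000+(1−p*)·25.0000)/1.04=24.0385; Δ=(25.0000−25.0000)/(387.6795−225.4590)=0.0000; B=V−Δ·S=24.0385
Node (0,0) S=195.0000: V=(p*·24.0385+(1−p*)·8.9635)/1.04=14.0237; Δ=(24.0385−8.9635)/(274.9500−159.9000)=0.1310; B=V−Δ·S=-11.5271
Each (Δ,B) replicates both successor values, so the strategy is self-financing and V0 is arbitrage-free.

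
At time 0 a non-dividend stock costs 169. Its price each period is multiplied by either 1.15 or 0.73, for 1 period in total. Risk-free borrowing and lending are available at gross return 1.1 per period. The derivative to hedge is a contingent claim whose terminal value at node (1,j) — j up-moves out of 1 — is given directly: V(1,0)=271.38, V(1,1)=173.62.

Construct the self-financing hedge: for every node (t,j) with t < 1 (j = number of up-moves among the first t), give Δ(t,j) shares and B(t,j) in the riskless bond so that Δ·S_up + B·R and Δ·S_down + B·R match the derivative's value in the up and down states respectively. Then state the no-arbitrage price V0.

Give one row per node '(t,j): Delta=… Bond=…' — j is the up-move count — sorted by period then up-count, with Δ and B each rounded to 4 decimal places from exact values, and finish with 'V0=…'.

No-arbitrage ⇒ martingale measure with p* = (R−d)/(u−d) = 0.8810.
Terminal values V(1,·): V(1,0)=271.3800, V(1,1)=173.6200
Node (0,0) S=169.0000: V=(p*·173.6200+(1−p*)·271.3800)/1.1=168.4165; Δ=(173.6200−271.3800)/(194.3500−123.3700)=-1.3773; B=V−Δ·S=401.1784
Each (Δ,B) replicates both successor values, so the strategy is self-financing and V0 is arbitrage-free.

(0,0): Delta=-1.3773 Bond=401.1784
V0=168.4165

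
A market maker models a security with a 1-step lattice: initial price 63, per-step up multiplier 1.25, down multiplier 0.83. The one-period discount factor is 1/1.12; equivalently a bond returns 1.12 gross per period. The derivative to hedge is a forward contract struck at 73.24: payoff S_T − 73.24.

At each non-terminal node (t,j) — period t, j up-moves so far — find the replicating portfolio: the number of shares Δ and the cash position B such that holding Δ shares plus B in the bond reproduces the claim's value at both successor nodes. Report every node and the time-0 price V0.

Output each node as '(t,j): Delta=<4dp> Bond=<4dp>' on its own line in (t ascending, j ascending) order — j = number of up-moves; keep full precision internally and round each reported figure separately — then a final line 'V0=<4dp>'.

Under the risk-neutral measure, an up-move has probability p* = (R−d)/(u−d) = 0.6905 and values discount at R = 1.12.
Payoff layer (t=1): V(1,0)=-20.9500, V(1,1)=5.5100
(0,0): S=63.0000. Δ = (V_up−V_dn)/(S_up−S_dn) = (5.5100−-20.9500)/(78.7500−52.2900) = 1.0000. V = [p*·5.5100 + (1−p*)·-20.9500]/1.12 = -2.3929. B = V − Δ·S = -65.3929.
Root portfolio cost Δ·63+B reproduces V0=-2.3929.

(0,0): Delta=1.0000 Bond=-65.3929
V0=-2.3929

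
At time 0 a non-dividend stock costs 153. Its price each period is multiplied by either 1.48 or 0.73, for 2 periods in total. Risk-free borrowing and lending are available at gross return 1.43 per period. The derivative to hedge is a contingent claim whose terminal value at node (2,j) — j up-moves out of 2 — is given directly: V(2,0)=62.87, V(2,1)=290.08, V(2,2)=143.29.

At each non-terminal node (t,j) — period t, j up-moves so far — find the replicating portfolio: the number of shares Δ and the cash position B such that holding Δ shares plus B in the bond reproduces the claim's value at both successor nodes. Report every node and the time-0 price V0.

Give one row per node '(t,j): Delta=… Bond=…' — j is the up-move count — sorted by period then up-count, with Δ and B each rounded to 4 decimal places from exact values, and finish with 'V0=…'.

Since d<R<u, set p* = (R−d)/(u−d) = 0.9333; price each node as the discounted p*-expectation of its children.
Payoff layer (t=2): V(2,0)=62.8700, V(2,1)=290.0800, V(2,2)=143.2900
Node (1,0) S=111.6900: V=(p*·290.0800+(1−p*)·62.8700)/1.43=192.2606; Δ=(290.0800−62.8700)/(165.3012−81.5337)=2.7124; B=V−Δ·S=-110.6861
Node (1,1) S=226.4400: V=(p*·143.2900+(1−p*)·290.0800)/1.43=107.0462; Δ=(143.2900−290.0800)/(335.1312−165.3012)=-0.8643; B=V−Δ·S=302.7662
Node (0,0) S=153.0000: V=(p*·107.0462+(1−p*)·192.2606)/1.43=78.8302; Δ=(107.0462−192.2606)/(226.4400−111.6900)=-0.7426; B=V−Δ·S=192.4494
Self-financing check: at every node Δ·S+B equals the discounted successor values.

(0,0): Delta=-0.7426 Bond=192.4494
(1,0): Delta=2.7124 Bond=-110.6861
(1,1): Delta=-0.8643 Bond=302.7662
V0=78.8302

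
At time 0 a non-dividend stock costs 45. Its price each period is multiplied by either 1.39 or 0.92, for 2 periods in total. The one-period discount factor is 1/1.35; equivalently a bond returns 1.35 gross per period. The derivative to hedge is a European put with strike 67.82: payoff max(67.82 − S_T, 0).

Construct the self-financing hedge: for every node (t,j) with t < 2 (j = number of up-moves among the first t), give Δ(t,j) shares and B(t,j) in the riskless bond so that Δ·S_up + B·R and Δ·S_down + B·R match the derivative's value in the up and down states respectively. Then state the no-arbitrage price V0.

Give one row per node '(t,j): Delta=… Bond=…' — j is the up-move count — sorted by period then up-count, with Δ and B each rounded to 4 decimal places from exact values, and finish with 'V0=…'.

(0,0): Delta=-0.3872 Bond=18.4202
(1,0): Delta=-1.0000 Bond=50.2370
(1,1): Delta=-0.3495 Bond=22.5073
V0=0.9960

Since d<R<u, set p* = (R−d)/(u−d) = 0.9149; price each node as the discounted p*-expectation of its children.
Payoff layer (t=2): V(2,0)=29.7320, V(2,1)=10.2740, V(2,2)=0.0000
  t=1,j=0: stock 41.4000 → up 57.5460 (V=10.2740), down 38.0880 (V=29.7320). Price 8.8370; hedge Δ=-1.0000, bond B=50.2370.
  t=1,j=1: stock 62.5500 → up 86.9445 (V=0.0000), down 57.5460 (V=10.2740). Price 0.6477; hedge Δ=-0.3495, bond B=22.5073.
  t=0,j=0: stock 45.0000 → up 62.5500 (V=0.6477), down 41.4000 (V=8.8370). Price 0.9960; hedge Δ=-0.3872, bond B=18.4202.
Each (Δ,B) replicates both successor values, so the strategy is self-financing and V0 is arbitrage-free.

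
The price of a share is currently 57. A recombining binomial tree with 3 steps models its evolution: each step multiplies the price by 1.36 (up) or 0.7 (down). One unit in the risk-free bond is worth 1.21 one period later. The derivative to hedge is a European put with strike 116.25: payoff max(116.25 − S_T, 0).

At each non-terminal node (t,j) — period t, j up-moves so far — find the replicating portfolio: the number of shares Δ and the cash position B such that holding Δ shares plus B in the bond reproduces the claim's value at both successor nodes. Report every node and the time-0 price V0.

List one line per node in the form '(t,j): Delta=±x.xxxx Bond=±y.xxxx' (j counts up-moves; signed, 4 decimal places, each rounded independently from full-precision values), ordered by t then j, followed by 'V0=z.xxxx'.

(0,0): Delta=-0.7059 Bond=55.9213
(1,0): Delta=-1.0000 Bond=79.4003
(1,1): Delta=-0.6614 Bond=64.2132
(2,0): Delta=-1.0000 Bond=96.0744
(2,1): Delta=-1.0000 Bond=96.0744
(2,2): Delta=-0.6101 Bond=72.2931
V0=15.6863

The replicating-portfolio and risk-neutral prices coincide; use p* = (1.21−0.7)/(1.36−0.7) = 0.7727 for the latter.
Payoff layer (t=3): V(3,0)=96.6990, V(3,1)=78.2652, V(3,2)=42.4510, V(3,3)=0.0000
Node (2,0) S=27.9300: V=(p*·78.2652+(1−p*)·96.6990)/1.21=68.1444; Δ=(78.2652−96.6990)/(37.9848−19.5510)=-1.0000; B=V−Δ·S=96.0744
Node (2,1) S=54.2640: V=(p*·42.4510+(1−p*)·78.2652)/1.21=41.8104; Δ=(42.4510−78.2652)/(73.7990−37.9848)=-1.0000; B=V−Δ·S=96.0744
Node (2,2) S=105.4272: V=(p*·0.0000+(1−p*)·42.4510)/1.21=7.9735; Δ=(0.0000−42.4510)/(143.3810−73.7990)=-0.6101; B=V−Δ·S=72.2931
Node (1,0) S=39.9000: V=(p*·41.8104+(1−p*)·68.1444)/1.21=39.5003; Δ=(41.8104−68.1444)/(54.2640−27.9300)=-1.0000; B=V−Δ·S=79.4003
Node (1,1) S=77.5200: V=(p*·7.9735+(1−p*)·41.8104)/1.21=12.9452; Δ=(7.9735−41.8104)/(105.4272−54.2640)=-0.6614; B=V−Δ·S=64.2132
Node (0,0) S=57.0000: V=(p*·12.9452+(1−p*)·39.5003)/1.21=15.6863; Δ=(12.9452−39.5003)/(77.5200−39.9000)=-0.7059; B=V−Δ·S=55.9213
Each (Δ,B) replicates both successor values, so the strategy is self-financing and V0 is arbitrage-free.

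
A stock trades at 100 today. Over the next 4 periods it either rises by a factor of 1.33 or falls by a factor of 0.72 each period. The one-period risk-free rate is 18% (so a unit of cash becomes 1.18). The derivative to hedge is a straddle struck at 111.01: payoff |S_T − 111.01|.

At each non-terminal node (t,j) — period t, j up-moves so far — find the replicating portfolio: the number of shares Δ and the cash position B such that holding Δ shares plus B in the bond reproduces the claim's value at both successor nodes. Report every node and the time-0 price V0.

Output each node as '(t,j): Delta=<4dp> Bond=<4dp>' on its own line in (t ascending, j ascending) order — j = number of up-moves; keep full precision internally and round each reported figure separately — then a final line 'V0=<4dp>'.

(0,0): Delta=0.7168 Bond=-21.6697
(1,0): Delta=0.0857 Bond=19.8655
(1,1): Delta=0.8282 Bond=-40.3863
(2,0): Delta=-1.0000 Bond=79.7257
(2,1): Delta=0.2774 Bond=5.0877
(2,2): Delta=0.9254 Bond=-64.8548
(3,0): Delta=-1.0000 Bond=94.0763
(3,1): Delta=-1.0000 Bond=94.0763
(3,2): Delta=0.5029 Bond=-22.7159
(3,3): Delta=1.0000 Bond=-94.0763
V0=50.0087

Risk-neutral probability p* = (R−d)/(u−d) = (1.18−0.72)/(1.33−0.72) = 0.7541.
Terminal values V(4,·): V(4,0)=84.1361, V(4,1)=61.3680, V(4,2)=19.3102, V(4,3)=58.3799, V(4,4)=201.8907
(3,0): S=37.3248. Δ = (V_up−V_dn)/(S_up−S_dn) = (61.3680−84.1361)/(49.6420−26.8739) = -1.0000. V = [p*·61.3680 + (1−p*)·84.1361]/1.18 = 56.7515. B = V − Δ·S = 94.0763.
(3,1): S=68.9472. Δ = (V_up−V_dn)/(S_up−S_dn) = (19.3102−61.3680)/(91.6998−49.6420) = -1.0000. V = [p*·19.3102 + (1−p*)·61.3680]/1.18 = 25.1291. B = V − Δ·S = 94.0763.
(3,2): S=127.3608. Δ = (V_up−V_dn)/(S_up−S_dn) = (58.3799−19.3102)/(169.3899−91.6998) = 0.5029. V = [p*·58.3799 + (1−p*)·19.3102]/1.18 = 41.3327. B = V − Δ·S = -22.7159.
(3,3): S=235.2637. Δ = (V_up−V_dn)/(S_up−S_dn) = (201.8907−58.3799)/(312.9007−169.3899) = 1.0000. V = [p*·201.8907 + (1−p*)·58.3799]/1.18 = 141.1874. B = V − Δ·S = -94.0763.
(2,0): S=51.8400. Δ = (V_up−V_dn)/(S_up−S_dn) = (25.1291−56.7515)/(68.9472−37.3248) = -1.0000. V = [p*·25.1291 + (1−p*)·56.7515]/1.18 = 27.8857. B = V − Δ·S = 79.7257.
(2,1): S=95.7600. Δ = (V_up−V_dn)/(S_up−S_dn) = (41.3327−25.1291)/(127.3608−68.9472) = 0.2774. V = [p*·41.3327 + (1−p*)·25.1291]/1.18 = 31.6510. B = V − Δ·S = 5.0877.
(2,2): S=176.8900. Δ = (V_up−V_dn)/(S_up−S_dn) = (141.1874−41.3327)/(235.2637−127.3608) = 0.9254. V = [p*·141.1874 + (1−p*)·41.3327]/1.18 = 98.8415. B = V − Δ·S = -64.8548.
(1,0): S=72.0000. Δ = (V_up−V_dn)/(S_up−S_dn) = (31.6510−27.8857)/(95.7600−51.8400) = 0.0857. V = [p*·31.6510 + (1−p*)·27.8857]/1.18 = 26.0382. B = V − Δ·S = 19.8655.
(1,1): S=133.0000. Δ = (V_up−V_dn)/(S_up−S_dn) = (98.8415−31.6510)/(176.8900−95.7600) = 0.8282. V = [p*·98.8415 + (1−p*)·31.6510]/1.18 = 69.7621. B = V − Δ·S = -40.3863.
(0,0): S=100.0000. Δ = (V_up−V_dn)/(S_up−S_dn) = (69.7621−26.0382)/(133.0000−72.0000) = 0.7168. V = [p*·69.7621 + (1−p*)·26.0382]/1.18 = 50.0087. B = V − Δ·S = -21.6697.
The time-0 hedge costs 50.0087, which is the no-arbitrage price.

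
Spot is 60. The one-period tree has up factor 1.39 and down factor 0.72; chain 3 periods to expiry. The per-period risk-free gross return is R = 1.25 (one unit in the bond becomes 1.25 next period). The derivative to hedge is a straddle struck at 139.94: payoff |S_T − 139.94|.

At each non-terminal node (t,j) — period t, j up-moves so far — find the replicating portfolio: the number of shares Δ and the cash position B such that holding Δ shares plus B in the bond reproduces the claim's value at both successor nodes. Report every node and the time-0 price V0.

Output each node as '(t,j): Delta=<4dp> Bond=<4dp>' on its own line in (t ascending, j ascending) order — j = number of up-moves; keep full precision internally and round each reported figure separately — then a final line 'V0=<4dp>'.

Since d<R<u, set p* = (R−d)/(u−d) = 0.7910; price each node as the discounted p*-expectation of its children.
Terminal values V(3,·): V(3,0)=117.5451, V(3,1)=96.7054, V(3,2)=56.4733, V(3,3)=21.1971
Node (2,0) S=31.1040: V=(p*·96.7054+(1−p*)·117.5451)/1.25=80.8480; Δ=(96.7054−117.5451)/(43.2346−22.3949)=-1.0000; B=V−Δ·S=111.9520
Node (2,1) S=60.0480: V=(p*·56.4733+(1−p*)·96.7054)/1.25=51.9040; Δ=(56.4733−96.7054)/(83.4667−43.2346)=-1.0000; B=V−Δ·S=111.9520
Node (2,2) S=115.9260: V=(p*·21.1971+(1−p*)·56.4733)/1.25=22.8546; Δ=(21.1971−56.4733)/(161.1371−83.4667)=-0.4542; B=V−Δ·S=75.5056
Node (1,0) S=43.2000: V=(p*·51.9040+(1−p*)·80.8480)/1.25=46.3616; Δ=(51.9040−80.8480)/(60.0480−31.1040)=-1.0000; B=V−Δ·S=89.5616
Node (1,1) S=83.4000: V=(p*·22.8546+(1−p*)·51.9040)/1.25=23.1397; Δ=(22.8546−51.9040)/(115.9260−60.0480)=-0.5199; B=V−Δ·S=66.4970
Node (0,0) S=60.0000: V=(p*·23.1397+(1−p*)·46.3616)/1.25=22.3936; Δ=(23.1397−46.3616)/(83.4000−43.2000)=-0.5777; B=V−Δ·S=57.0532
The time-0 hedge costs 22.3936, which is the no-arbitrage price.

(0,0): Delta=-0.5777 Bond=57.0532
(1,0): Delta=-1.0000 Bond=89.5616
(1,1): Delta=-0.5199 Bond=66.4970
(2,0): Delta=-1.0000 Bond=111.9520
(2,1): Delta=-1.0000 Bond=111.9520
(2,2): Delta=-0.4542 Bond=75.5056
V0=22.3936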